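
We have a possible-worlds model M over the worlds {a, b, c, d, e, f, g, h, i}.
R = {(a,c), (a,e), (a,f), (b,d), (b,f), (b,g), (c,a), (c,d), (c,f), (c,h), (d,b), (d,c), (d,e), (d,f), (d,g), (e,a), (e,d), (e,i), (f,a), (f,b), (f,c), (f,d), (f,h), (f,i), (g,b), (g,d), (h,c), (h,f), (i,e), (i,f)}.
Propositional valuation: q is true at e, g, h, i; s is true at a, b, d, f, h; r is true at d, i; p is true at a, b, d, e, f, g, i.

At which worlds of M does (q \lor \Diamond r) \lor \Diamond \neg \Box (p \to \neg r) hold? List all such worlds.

a, b, c, d, e, f, g, h, i

Let φ = (q \lor \Diamond r) \lor \Diamond \neg \Box (p \to \neg r). Evaluate φ at each world:
  a (successors {c, e, f}): φ is true.
  b (successors {d, f, g}): φ is true.
  c (successors {a, d, f, h}): φ is true.
  d (successors {b, c, e, f, g}): φ is true.
  e (successors {a, d, i}): φ is true.
  f (successors {a, b, c, d, h, i}): φ is true.
  g (successors {b, d}): φ is true.
  h (successors {c, f}): φ is true.
  i (successors {e, f}): φ is true.
For instance, at a:
  At a: q \lor \Diamond r is false, \Diamond \neg \Box (p \to \neg r) is true, so (q \lor \Diamond r) \lor \Diamond \neg \Box (p \to \neg r) is true.
    At a: q is false, \Diamond r is false, so q \lor \Diamond r is false.
      At a: \Diamond r requires r at some successor in {c, e, f}.
        At c: r is false.
        At e: r is false.
        At f: r is false.
      So \Diamond r is false at a.
    At a: \Diamond \neg \Box (p \to \neg r) requires \neg \Box (p \to \neg r) at some successor in {c, e, f}.
      \neg \Box (p \to \neg r) holds at c, so \Diamond \neg \Box (p \to \neg r) is true at a.
Satisfying worlds: {a, b, c, d, e, f, g, h, i}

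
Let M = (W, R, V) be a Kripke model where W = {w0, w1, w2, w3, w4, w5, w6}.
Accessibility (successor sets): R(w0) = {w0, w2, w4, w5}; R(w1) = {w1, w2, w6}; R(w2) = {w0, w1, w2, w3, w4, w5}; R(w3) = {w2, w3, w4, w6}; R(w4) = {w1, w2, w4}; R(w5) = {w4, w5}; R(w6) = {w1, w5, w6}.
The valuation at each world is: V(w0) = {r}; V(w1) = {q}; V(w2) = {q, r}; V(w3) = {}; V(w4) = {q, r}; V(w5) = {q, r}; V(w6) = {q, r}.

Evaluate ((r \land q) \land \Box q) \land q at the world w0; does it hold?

No

Recall that \Box ψ holds at a world iff ψ holds at every accessible world, and \Diamond ψ holds iff ψ holds at some accessible world.
At w0: (r \land q) \land \Box q is false, q is false, so ((r \land q) \land \Box q) \land q is false.
  At w0: r \land q is false, \Box q is false, so (r \land q) \land \Box q is false.
    At w0: \Box q requires q at every successor {w0, w2, w4, w5}.
      q fails at w0, so \Box q is false at w0.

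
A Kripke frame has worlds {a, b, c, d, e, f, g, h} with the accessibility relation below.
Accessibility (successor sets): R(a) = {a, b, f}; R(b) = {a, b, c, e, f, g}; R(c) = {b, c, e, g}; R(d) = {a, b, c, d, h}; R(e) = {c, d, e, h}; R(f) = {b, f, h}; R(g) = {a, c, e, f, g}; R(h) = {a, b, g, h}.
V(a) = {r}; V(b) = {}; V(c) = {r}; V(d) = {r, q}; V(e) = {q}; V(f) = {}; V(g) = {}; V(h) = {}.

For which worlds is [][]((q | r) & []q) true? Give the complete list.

Recall that []ψ holds at a world iff ψ holds at every accessible world, and <>ψ holds iff ψ holds at some accessible world.
Let φ = [][]((q | r) & []q). Evaluate φ at each world:
  a (successors {a, b, f}): φ is false.
  b (successors {a, b, c, e, f, g}): φ is false.
  c (successors {b, c, e, g}): φ is false.
  d (successors {a, b, c, d, h}): φ is false.
  e (successors {c, d, e, h}): φ is false.
  f (successors {b, f, h}): φ is false.
  g (successors {a, c, e, f, g}): φ is false.
  h (successors {a, b, g, h}): φ is false.
For instance, at c:
  At c: [][]((q | r) & []q) requires []((q | r) & []q) at every successor {b, c, e, g}.
    []((q | r) & []q) fails at b, so [][]((q | r) & []q) is false at c.
      At b: []((q | r) & []q) requires (q | r) & []q at every successor {a, b, c, e, f, g}.
        (q | r) & []q fails at a, so []((q | r) & []q) is false at b.
Satisfying worlds: none.

none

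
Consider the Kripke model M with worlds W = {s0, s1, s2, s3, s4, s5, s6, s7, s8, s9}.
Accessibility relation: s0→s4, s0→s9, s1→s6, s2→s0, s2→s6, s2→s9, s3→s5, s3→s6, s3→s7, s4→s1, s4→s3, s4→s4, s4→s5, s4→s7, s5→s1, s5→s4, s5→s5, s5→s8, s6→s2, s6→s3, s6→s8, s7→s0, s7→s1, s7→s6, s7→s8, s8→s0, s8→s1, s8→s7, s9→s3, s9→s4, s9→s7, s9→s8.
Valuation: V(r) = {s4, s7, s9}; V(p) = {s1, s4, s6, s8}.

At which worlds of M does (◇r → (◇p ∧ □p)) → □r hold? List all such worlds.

Let φ = (◇r → (◇p ∧ □p)) → □r. Evaluate φ at each world:
  s0 (successors {s4, s9}): φ is true.
  s1 (successors {s6}): φ is false.
  s2 (successors {s0, s6, s9}): φ is true.
  s3 (successors {s5, s6, s7}): φ is true.
  s4 (successors {s1, s3, s4, s5, s7}): φ is true.
  s5 (successors {s1, s4, s5, s8}): φ is true.
  s6 (successors {s2, s3, s8}): φ is false.
  s7 (successors {s0, s1, s6, s8}): φ is false.
  s8 (successors {s0, s1, s7}): φ is true.
  s9 (successors {s3, s4, s7, s8}): φ is true.
For instance, at s2:
  At s2: ◇r → (◇p ∧ □p) is false, □r is false, so (◇r → (◇p ∧ □p)) → □r is true.
    At s2: ◇r is true, ◇p ∧ □p is false, so ◇r → (◇p ∧ □p) is false.
      At s2: ◇r requires r at some successor in {s0, s6, s9}.
        r holds at s9, so ◇r is true at s2.
      At s2: ◇p is true, □p is false, so ◇p ∧ □p is false.
    At s2: □r requires r at every successor {s0, s6, s9}.
      r fails at s0, so □r is false at s2.
Satisfying worlds: {s0, s2, s3, s4, s5, s8, s9}

s0, s2, s3, s4, s5, s8, s9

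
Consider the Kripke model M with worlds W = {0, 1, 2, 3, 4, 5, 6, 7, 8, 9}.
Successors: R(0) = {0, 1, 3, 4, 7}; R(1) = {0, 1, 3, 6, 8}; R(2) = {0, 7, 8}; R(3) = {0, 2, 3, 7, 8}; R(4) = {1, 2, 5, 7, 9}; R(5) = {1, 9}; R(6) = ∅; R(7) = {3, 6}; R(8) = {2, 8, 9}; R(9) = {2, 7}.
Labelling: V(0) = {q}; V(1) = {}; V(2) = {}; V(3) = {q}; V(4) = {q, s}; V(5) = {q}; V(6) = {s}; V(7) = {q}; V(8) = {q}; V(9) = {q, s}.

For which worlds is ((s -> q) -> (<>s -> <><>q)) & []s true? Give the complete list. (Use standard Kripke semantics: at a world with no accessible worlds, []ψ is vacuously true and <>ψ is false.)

Let φ = ((s -> q) -> (<>s -> <><>q)) & []s. Evaluate φ at each world:
  0 (successors {0, 1, 3, 4, 7}): φ is false.
  1 (successors {0, 1, 3, 6, 8}): φ is false.
  2 (successors {0, 7, 8}): φ is false.
  3 (successors {0, 2, 3, 7, 8}): φ is false.
  4 (successors {1, 2, 5, 7, 9}): φ is false.
  5 (successors {1, 9}): φ is false.
  6 (successors ∅): φ is true.
  7 (successors {3, 6}): φ is false.
  8 (successors {2, 8, 9}): φ is false.
  9 (successors {2, 7}): φ is false.
For instance, at 5:
  At 5: (s -> q) -> (<>s -> <><>q) is true, []s is false, so ((s -> q) -> (<>s -> <><>q)) & []s is false.
    At 5: s -> q is true, <>s -> <><>q is true, so (s -> q) -> (<>s -> <><>q) is true.
      At 5: <>s is true, <><>q is true, so <>s -> <><>q is true.
    At 5: []s requires s at every successor {1, 9}.
      s fails at 1, so []s is false at 5.
Satisfying worlds: {6}

6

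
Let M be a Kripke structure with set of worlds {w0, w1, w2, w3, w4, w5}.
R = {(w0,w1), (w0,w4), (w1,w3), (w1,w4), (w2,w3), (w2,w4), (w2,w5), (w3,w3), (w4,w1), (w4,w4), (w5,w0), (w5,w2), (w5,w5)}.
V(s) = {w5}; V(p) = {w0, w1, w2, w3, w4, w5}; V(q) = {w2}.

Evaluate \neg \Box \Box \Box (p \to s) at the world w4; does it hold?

At w4: \Box \Box \Box (p \to s) is false, so \neg \Box \Box \Box (p \to s) is true.
  At w4: \Box \Box \Box (p \to s) requires \Box \Box (p \to s) at every successor {w1, w4}.
    \Box \Box (p \to s) fails at w1, so \Box \Box \Box (p \to s) is false at w4.
      At w1: \Box \Box (p \to s) requires \Box (p \to s) at every successor {w3, w4}.
        \Box (p \to s) fails at w3, so \Box \Box (p \to s) is false at w1.

Yes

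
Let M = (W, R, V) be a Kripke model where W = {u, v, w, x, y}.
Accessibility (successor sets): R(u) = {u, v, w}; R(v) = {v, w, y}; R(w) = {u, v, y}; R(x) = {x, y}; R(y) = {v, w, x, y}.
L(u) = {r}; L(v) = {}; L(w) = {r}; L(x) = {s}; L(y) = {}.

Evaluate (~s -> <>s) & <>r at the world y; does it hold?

Recall that <>ψ holds at a world iff ψ holds at some accessible world.
At y: ~s -> <>s is true, <>r is true, so (~s -> <>s) & <>r is true.
  At y: ~s is true, <>s is true, so ~s -> <>s is true.
    At y: <>s requires s at some successor in {v, w, x, y}.
      s holds at x, so <>s is true at y.
  At y: <>r requires r at some successor in {v, w, x, y}.
    r holds at w, so <>r is true at y.

Yes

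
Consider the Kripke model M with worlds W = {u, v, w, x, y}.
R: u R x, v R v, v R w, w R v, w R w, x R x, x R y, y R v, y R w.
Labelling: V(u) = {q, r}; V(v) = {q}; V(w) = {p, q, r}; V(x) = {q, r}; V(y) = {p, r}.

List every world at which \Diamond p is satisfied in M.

Let φ = \Diamond p. Evaluate φ at each world:
  u (successors {x}): φ is false.
  v (successors {v, w}): φ is true.
  w (successors {v, w}): φ is true.
  x (successors {x, y}): φ is true.
  y (successors {v, w}): φ is true.
For instance, at x:
  At x: \Diamond p requires p at some successor in {x, y}.
    p holds at y, so \Diamond p is true at x.
Satisfying worlds: {v, w, x, y}

v, w, x, y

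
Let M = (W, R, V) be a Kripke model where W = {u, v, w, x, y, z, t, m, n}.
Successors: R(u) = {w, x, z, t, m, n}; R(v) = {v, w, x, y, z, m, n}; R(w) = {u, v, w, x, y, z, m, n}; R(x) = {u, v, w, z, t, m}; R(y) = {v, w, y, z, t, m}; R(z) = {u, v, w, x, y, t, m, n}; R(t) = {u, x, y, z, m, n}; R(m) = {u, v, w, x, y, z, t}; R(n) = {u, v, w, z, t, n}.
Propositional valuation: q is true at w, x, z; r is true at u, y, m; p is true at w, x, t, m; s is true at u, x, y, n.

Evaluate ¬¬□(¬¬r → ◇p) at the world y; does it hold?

Yes

Recall that □ψ holds at a world iff ψ holds at every accessible world, and ◇ψ holds iff ψ holds at some accessible world.
At y: ¬□(¬¬r → ◇p) is false, so ¬¬□(¬¬r → ◇p) is true.
  At y: □(¬¬r → ◇p) is true, so ¬□(¬¬r → ◇p) is false.
    At y: □(¬¬r → ◇p) requires ¬¬r → ◇p at every successor {v, w, y, z, t, m}.
      At v: ¬¬r → ◇p is true.
      At w: ¬¬r → ◇p is true.
      At y: ¬¬r → ◇p is true.
      At z: ¬¬r → ◇p is true.
      At t: ¬¬r → ◇p is true.
      At m: ¬¬r → ◇p is true.
    So □(¬¬r → ◇p) is true at y.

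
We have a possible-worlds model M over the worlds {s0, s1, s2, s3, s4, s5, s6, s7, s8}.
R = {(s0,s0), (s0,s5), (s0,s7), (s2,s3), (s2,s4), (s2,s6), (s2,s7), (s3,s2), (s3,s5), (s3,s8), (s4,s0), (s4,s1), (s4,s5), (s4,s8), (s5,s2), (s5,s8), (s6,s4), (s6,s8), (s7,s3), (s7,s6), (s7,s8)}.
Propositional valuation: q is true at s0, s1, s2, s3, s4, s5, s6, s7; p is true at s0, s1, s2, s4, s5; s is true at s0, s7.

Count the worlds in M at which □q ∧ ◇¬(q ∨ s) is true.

0

Let φ = □q ∧ ◇¬(q ∨ s). Evaluate φ at each world:
  s0 (successors {s0, s5, s7}): φ is false.
  s1 (successors ∅): φ is false.
  s2 (successors {s3, s4, s6, s7}): φ is false.
  s3 (successors {s2, s5, s8}): φ is false.
  s4 (successors {s0, s1, s5, s8}): φ is false.
  s5 (successors {s2, s8}): φ is false.
  s6 (successors {s4, s8}): φ is false.
  s7 (successors {s3, s6, s8}): φ is false.
  s8 (successors ∅): φ is false.
For instance, at s7:
  At s7: □q is false, ◇¬(q ∨ s) is true, so □q ∧ ◇¬(q ∨ s) is false.
    At s7: □q requires q at every successor {s3, s6, s8}.
      q fails at s8, so □q is false at s7.
    At s7: ◇¬(q ∨ s) requires ¬(q ∨ s) at some successor in {s3, s6, s8}.
      ¬(q ∨ s) holds at s8, so ◇¬(q ∨ s) is true at s7.
Satisfying worlds: none.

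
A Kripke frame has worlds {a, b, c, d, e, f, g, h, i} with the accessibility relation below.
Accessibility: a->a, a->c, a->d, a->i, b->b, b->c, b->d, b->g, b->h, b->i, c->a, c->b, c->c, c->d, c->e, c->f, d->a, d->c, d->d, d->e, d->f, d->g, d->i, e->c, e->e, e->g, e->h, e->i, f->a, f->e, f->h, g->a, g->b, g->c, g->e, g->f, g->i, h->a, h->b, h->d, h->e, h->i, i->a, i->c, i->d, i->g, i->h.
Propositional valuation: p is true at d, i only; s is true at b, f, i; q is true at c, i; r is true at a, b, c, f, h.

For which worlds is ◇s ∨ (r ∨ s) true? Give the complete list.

a, b, c, d, e, f, g, h, i

Let φ = ◇s ∨ (r ∨ s). Evaluate φ at each world:
  a (successors {a, c, d, i}): φ is true.
  b (successors {b, c, d, g, h, i}): φ is true.
  c (successors {a, b, c, d, e, f}): φ is true.
  d (successors {a, c, d, e, f, g, i}): φ is true.
  e (successors {c, e, g, h, i}): φ is true.
  f (successors {a, e, h}): φ is true.
  g (successors {a, b, c, e, f, i}): φ is true.
  h (successors {a, b, d, e, i}): φ is true.
  i (successors {a, c, d, g, h}): φ is true.
For instance, at e:
  At e: ◇s is true, r ∨ s is false, so ◇s ∨ (r ∨ s) is true.
    At e: ◇s requires s at some successor in {c, e, g, h, i}.
      s holds at i, so ◇s is true at e.
Satisfying worlds: {a, b, c, d, e, f, g, h, i}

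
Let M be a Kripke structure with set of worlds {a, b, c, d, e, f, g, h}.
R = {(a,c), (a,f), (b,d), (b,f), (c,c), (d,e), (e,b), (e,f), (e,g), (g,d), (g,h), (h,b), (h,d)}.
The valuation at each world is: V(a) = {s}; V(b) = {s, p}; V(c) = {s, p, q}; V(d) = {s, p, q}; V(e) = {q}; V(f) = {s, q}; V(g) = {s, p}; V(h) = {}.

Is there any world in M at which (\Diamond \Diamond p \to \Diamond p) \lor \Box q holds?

Let φ = (\Diamond \Diamond p \to \Diamond p) \lor \Box q. Evaluate φ at each world:
  a (successors {c, f}): φ is true.
  b (successors {d, f}): φ is true.
  c (successors {c}): φ is true.
  d (successors {e}): φ is true.
  e (successors {b, f, g}): φ is true.
  f (successors ∅): φ is true.
  g (successors {d, h}): φ is true.
  h (successors {b, d}): φ is true.
Detail at a (witness):
  At a: \Diamond \Diamond p \to \Diamond p is true, \Box q is true, so (\Diamond \Diamond p \to \Diamond p) \lor \Box q is true.
    At a: \Diamond \Diamond p is true, \Diamond p is true, so \Diamond \Diamond p \to \Diamond p is true.
      At a: \Diamond \Diamond p requires \Diamond p at some successor in {c, f}.
        \Diamond p holds at c, so \Diamond \Diamond p is true at a.
      At a: \Diamond p requires p at some successor in {c, f}.
        p holds at c, so \Diamond p is true at a.
    At a: \Box q requires q at every successor {c, f}.
      At c: q is true.
      At f: q is true.
    So \Box q is true at a.

Yes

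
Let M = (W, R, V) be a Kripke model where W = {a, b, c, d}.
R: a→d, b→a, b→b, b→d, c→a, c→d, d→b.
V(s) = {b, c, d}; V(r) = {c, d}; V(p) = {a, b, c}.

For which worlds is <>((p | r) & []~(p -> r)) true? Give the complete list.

a, b, c

Let φ = <>((p | r) & []~(p -> r)). Evaluate φ at each world:
  a (successors {d}): φ is true.
  b (successors {a, b, d}): φ is true.
  c (successors {a, d}): φ is true.
  d (successors {b}): φ is false.
For instance, at d:
  At d: <>((p | r) & []~(p -> r)) requires (p | r) & []~(p -> r) at some successor in {b}.
    At b: (p | r) & []~(p -> r) is false.
  So <>((p | r) & []~(p -> r)) is false at d.
Satisfying worlds: {a, b, c}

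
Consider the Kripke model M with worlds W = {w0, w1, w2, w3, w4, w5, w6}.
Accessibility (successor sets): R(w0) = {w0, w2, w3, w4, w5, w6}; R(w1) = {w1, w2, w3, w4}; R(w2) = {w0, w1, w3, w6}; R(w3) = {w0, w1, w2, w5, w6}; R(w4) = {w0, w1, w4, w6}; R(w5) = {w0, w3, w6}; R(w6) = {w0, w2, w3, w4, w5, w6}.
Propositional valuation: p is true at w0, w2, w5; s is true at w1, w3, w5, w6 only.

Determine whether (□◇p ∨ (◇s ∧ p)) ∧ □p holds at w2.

At w2: □◇p ∨ (◇s ∧ p) is true, □p is false, so (□◇p ∨ (◇s ∧ p)) ∧ □p is false.
  At w2: □◇p is true, ◇s ∧ p is true, so □◇p ∨ (◇s ∧ p) is true.
    At w2: □◇p requires ◇p at every successor {w0, w1, w3, w6}.
      At w0: ◇p is true.
      At w1: ◇p is true.
      At w3: ◇p is true.
      At w6: ◇p is true.
    So □◇p is true at w2.
    At w2: ◇s is true, p is true, so ◇s ∧ p is true.
      At w2: ◇s requires s at some successor in {w0, w1, w3, w6}.
        s holds at w1, so ◇s is true at w2.
  At w2: □p requires p at every successor {w0, w1, w3, w6}.
    p fails at w1, so □p is false at w2.

No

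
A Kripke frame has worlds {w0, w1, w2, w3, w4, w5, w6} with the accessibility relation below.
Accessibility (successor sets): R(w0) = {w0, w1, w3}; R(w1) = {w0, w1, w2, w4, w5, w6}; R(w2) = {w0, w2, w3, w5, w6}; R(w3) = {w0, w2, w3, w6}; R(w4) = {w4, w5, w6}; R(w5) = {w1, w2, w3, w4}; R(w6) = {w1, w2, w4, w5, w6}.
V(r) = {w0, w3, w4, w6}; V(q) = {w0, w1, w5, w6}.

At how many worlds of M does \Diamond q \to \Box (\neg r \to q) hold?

2

Let φ = \Diamond q \to \Box (\neg r \to q). Evaluate φ at each world:
  w0 (successors {w0, w1, w3}): φ is true.
  w1 (successors {w0, w1, w2, w4, w5, w6}): φ is false.
  w2 (successors {w0, w2, w3, w5, w6}): φ is false.
  w3 (successors {w0, w2, w3, w6}): φ is false.
  w4 (successors {w4, w5, w6}): φ is true.
  w5 (successors {w1, w2, w3, w4}): φ is false.
  w6 (successors {w1, w2, w4, w5, w6}): φ is false.
For instance, at w6:
  At w6: \Diamond q is true, \Box (\neg r \to q) is false, so \Diamond q \to \Box (\neg r \to q) is false.
    At w6: \Diamond q requires q at some successor in {w1, w2, w4, w5, w6}.
      q holds at w1, so \Diamond q is true at w6.
    At w6: \Box (\neg r \to q) requires \neg r \to q at every successor {w1, w2, w4, w5, w6}.
      \neg r \to q fails at w2, so \Box (\neg r \to q) is false at w6.
Satisfying worlds: {w0, w4}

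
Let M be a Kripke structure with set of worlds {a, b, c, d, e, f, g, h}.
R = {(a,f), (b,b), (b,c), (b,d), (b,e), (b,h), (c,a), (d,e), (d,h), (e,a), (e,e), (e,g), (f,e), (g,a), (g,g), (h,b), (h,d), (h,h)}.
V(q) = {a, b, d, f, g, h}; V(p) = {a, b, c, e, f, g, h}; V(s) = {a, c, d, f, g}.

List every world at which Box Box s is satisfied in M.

Let φ = Box Box s. Evaluate φ at each world:
  a (successors {f}): φ is false.
  b (successors {b, c, d, e, h}): φ is false.
  c (successors {a}): φ is true.
  d (successors {e, h}): φ is false.
  e (successors {a, e, g}): φ is false.
  f (successors {e}): φ is false.
  g (successors {a, g}): φ is true.
  h (successors {b, d, h}): φ is false.
For instance, at c:
  At c: Box Box s requires Box s at every successor {a}.
      At a: Box s requires s at every successor {f}.
        At f: s is true.
      So Box s is true at a.
  So Box Box s is true at c.
Satisfying worlds: {c, g}

c, g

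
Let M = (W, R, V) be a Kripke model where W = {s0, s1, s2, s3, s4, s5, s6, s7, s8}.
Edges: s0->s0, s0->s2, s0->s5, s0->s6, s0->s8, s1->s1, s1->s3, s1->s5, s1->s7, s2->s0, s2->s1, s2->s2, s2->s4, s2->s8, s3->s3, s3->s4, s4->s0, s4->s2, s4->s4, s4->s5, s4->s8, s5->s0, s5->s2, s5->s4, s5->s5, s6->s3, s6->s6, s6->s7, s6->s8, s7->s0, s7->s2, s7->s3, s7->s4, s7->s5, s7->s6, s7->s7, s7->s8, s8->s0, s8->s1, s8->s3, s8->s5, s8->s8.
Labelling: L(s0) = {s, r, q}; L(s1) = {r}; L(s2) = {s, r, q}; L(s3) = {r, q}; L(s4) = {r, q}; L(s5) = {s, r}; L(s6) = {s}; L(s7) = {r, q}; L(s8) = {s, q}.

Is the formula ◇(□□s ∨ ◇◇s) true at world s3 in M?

At s3: ◇(□□s ∨ ◇◇s) requires □□s ∨ ◇◇s at some successor in {s3, s4}.
  □□s ∨ ◇◇s holds at s3, so ◇(□□s ∨ ◇◇s) is true at s3.
    At s3: □□s is false, ◇◇s is true, so □□s ∨ ◇◇s is true.
      At s3: □□s requires □s at every successor {s3, s4}.
        □s fails at s3, so □□s is false at s3.
      At s3: ◇◇s requires ◇s at some successor in {s3, s4}.
        ◇s holds at s4, so ◇◇s is true at s3.

Yes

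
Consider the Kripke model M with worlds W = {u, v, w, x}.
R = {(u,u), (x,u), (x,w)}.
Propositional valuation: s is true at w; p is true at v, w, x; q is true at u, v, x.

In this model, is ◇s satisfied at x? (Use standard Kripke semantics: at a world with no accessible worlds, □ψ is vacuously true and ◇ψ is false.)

Yes

At x: ◇s requires s at some successor in {u, w}.
  s holds at w, so ◇s is true at x.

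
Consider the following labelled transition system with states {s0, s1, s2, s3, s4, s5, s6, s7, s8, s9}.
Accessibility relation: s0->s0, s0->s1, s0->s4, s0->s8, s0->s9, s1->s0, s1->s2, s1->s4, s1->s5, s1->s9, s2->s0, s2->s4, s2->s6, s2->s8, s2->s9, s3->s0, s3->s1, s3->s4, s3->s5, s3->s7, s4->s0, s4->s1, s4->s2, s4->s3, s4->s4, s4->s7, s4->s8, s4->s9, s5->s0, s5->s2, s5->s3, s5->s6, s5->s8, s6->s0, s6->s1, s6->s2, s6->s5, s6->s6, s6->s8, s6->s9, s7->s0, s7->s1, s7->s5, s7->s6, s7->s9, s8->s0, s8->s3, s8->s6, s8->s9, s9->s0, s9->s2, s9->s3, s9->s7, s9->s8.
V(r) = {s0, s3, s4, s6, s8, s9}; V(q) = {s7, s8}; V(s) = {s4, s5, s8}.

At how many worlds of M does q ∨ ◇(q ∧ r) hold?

8

Let φ = q ∨ ◇(q ∧ r). Evaluate φ at each world:
  s0 (successors {s0, s1, s4, s8, s9}): φ is true.
  s1 (successors {s0, s2, s4, s5, s9}): φ is false.
  s2 (successors {s0, s4, s6, s8, s9}): φ is true.
  s3 (successors {s0, s1, s4, s5, s7}): φ is false.
  s4 (successors {s0, s1, s2, s3, s4, s7, s8, s9}): φ is true.
  s5 (successors {s0, s2, s3, s6, s8}): φ is true.
  s6 (successors {s0, s1, s2, s5, s6, s8, s9}): φ is true.
  s7 (successors {s0, s1, s5, s6, s9}): φ is true.
  s8 (successors {s0, s3, s6, s9}): φ is true.
  s9 (successors {s0, s2, s3, s7, s8}): φ is true.
For instance, at s8:
  At s8: q is true, ◇(q ∧ r) is false, so q ∨ ◇(q ∧ r) is true.
    At s8: ◇(q ∧ r) requires q ∧ r at some successor in {s0, s3, s6, s9}.
      At s0: q ∧ r is false.
      At s3: q ∧ r is false.
      At s6: q ∧ r is false.
      At s9: q ∧ r is false.
    So ◇(q ∧ r) is false at s8.
Satisfying worlds: {s0, s2, s4, s5, s6, s7, s8, s9}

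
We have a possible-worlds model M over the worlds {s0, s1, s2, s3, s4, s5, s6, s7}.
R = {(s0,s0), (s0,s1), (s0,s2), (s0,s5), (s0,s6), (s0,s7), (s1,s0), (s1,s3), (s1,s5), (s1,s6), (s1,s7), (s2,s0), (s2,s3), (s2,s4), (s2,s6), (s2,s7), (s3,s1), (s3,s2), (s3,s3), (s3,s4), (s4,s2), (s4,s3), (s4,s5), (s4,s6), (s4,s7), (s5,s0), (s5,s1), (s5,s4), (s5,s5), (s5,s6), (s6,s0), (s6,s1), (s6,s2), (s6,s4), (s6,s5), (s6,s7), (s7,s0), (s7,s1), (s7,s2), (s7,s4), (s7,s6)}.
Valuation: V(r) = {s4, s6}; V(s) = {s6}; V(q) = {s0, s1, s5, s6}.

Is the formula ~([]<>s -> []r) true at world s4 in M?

At s4: []<>s -> []r is true, so ~([]<>s -> []r) is false.
  At s4: []<>s is false, []r is false, so []<>s -> []r is true.
    At s4: []<>s requires <>s at every successor {s2, s3, s5, s6, s7}.
      <>s fails at s3, so []<>s is false at s4.
    At s4: []r requires r at every successor {s2, s3, s5, s6, s7}.
      r fails at s2, so []r is false at s4.

No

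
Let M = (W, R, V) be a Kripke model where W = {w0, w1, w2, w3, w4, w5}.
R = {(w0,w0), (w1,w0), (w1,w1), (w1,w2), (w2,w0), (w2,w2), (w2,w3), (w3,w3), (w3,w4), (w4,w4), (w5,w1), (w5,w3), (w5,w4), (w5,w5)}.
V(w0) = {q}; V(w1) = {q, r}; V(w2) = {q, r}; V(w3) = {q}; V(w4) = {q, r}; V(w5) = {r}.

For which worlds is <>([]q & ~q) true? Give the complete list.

Let φ = <>([]q & ~q). Evaluate φ at each world:
  w0 (successors {w0}): φ is false.
  w1 (successors {w0, w1, w2}): φ is false.
  w2 (successors {w0, w2, w3}): φ is false.
  w3 (successors {w3, w4}): φ is false.
  w4 (successors {w4}): φ is false.
  w5 (successors {w1, w3, w4, w5}): φ is false.
For instance, at w2:
  At w2: <>([]q & ~q) requires []q & ~q at some successor in {w0, w2, w3}.
    At w0: []q & ~q is false.
    At w2: []q & ~q is false.
    At w3: []q & ~q is false.
  So <>([]q & ~q) is false at w2.
Satisfying worlds: none.

none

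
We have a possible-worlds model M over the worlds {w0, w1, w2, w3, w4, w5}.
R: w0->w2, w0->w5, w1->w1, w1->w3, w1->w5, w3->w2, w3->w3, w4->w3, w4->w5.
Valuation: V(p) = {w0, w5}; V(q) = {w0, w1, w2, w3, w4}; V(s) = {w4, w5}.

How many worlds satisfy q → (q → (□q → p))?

Let φ = q → (q → (□q → p)). Evaluate φ at each world:
  w0 (successors {w2, w5}): φ is true.
  w1 (successors {w1, w3, w5}): φ is true.
  w2 (successors ∅): φ is false.
  w3 (successors {w2, w3}): φ is false.
  w4 (successors {w3, w5}): φ is true.
  w5 (successors ∅): φ is true.
For instance, at w3:
  At w3: q is true, q → (□q → p) is false, so q → (q → (□q → p)) is false.
    At w3: q is true, □q → p is false, so q → (□q → p) is false.
      At w3: □q is true, p is false, so □q → p is false.
Satisfying worlds: {w0, w1, w4, w5}

4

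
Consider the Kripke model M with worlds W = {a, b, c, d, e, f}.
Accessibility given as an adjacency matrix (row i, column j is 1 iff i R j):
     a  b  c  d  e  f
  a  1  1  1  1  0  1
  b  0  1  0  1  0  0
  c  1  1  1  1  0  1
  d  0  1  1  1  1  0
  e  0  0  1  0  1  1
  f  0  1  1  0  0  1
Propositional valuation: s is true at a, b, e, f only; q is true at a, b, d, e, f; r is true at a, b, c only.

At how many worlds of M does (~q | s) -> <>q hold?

6

Let φ = (~q | s) -> <>q. Evaluate φ at each world:
  a (successors {a, b, c, d, f}): φ is true.
  b (successors {b, d}): φ is true.
  c (successors {a, b, c, d, f}): φ is true.
  d (successors {b, c, d, e}): φ is true.
  e (successors {c, e, f}): φ is true.
  f (successors {b, c, f}): φ is true.
For instance, at f:
  At f: ~q | s is true, <>q is true, so (~q | s) -> <>q is true.
    At f: <>q requires q at some successor in {b, c, f}.
      q holds at b, so <>q is true at f.
Satisfying worlds: {a, b, c, d, e, f}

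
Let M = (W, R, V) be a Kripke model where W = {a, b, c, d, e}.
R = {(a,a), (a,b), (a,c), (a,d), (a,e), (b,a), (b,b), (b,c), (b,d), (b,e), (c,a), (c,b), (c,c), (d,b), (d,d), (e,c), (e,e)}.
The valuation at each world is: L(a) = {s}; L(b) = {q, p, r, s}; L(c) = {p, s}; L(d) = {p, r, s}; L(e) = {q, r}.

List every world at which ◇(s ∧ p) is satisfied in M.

a, b, c, d, e

Let φ = ◇(s ∧ p). Evaluate φ at each world:
  a (successors {a, b, c, d, e}): φ is true.
  b (successors {a, b, c, d, e}): φ is true.
  c (successors {a, b, c}): φ is true.
  d (successors {b, d}): φ is true.
  e (successors {c, e}): φ is true.
For instance, at a:
  At a: ◇(s ∧ p) requires s ∧ p at some successor in {a, b, c, d, e}.
    s ∧ p holds at b, so ◇(s ∧ p) is true at a.
Satisfying worlds: {a, b, c, d, e}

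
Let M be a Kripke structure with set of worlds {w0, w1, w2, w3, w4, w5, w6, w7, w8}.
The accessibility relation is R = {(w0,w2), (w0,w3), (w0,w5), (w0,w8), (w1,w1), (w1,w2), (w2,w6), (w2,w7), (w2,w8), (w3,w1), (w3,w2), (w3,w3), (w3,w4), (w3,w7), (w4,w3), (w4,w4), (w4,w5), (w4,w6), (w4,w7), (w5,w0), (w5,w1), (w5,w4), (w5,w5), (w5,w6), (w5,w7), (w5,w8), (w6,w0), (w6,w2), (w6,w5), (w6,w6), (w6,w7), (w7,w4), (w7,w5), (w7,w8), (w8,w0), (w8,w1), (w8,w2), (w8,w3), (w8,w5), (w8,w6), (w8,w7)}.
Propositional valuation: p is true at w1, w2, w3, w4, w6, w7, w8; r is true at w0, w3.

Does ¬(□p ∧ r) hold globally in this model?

No

Let φ = ¬(□p ∧ r). Evaluate φ at each world:
  w0 (successors {w2, w3, w5, w8}): φ is true.
  w1 (successors {w1, w2}): φ is true.
  w2 (successors {w6, w7, w8}): φ is true.
  w3 (successors {w1, w2, w3, w4, w7}): φ is false.
  w4 (successors {w3, w4, w5, w6, w7}): φ is true.
  w5 (successors {w0, w1, w4, w5, w6, w7, w8}): φ is true.
  w6 (successors {w0, w2, w5, w6, w7}): φ is true.
  w7 (successors {w4, w5, w8}): φ is true.
  w8 (successors {w0, w1, w2, w3, w5, w6, w7}): φ is true.
Detail at w3 (counterexample):
  At w3: □p ∧ r is true, so ¬(□p ∧ r) is false.
    At w3: □p is true, r is true, so □p ∧ r is true.
      At w3: □p requires p at every successor {w1, w2, w3, w4, w7}.
        At w1: p is true.
        At w2: p is true.
        At w3: p is true.
        At w4: p is true.
        At w7: p is true.
      So □p is true at w3.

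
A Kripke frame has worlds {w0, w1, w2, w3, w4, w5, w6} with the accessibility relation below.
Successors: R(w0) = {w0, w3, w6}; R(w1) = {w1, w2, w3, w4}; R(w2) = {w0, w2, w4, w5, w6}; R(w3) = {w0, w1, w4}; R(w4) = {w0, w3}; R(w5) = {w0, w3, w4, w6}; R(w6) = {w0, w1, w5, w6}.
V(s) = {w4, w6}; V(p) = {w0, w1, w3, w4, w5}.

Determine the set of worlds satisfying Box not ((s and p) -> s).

none

Let φ = Box not ((s and p) -> s). Evaluate φ at each world:
  w0 (successors {w0, w3, w6}): φ is false.
  w1 (successors {w1, w2, w3, w4}): φ is false.
  w2 (successors {w0, w2, w4, w5, w6}): φ is false.
  w3 (successors {w0, w1, w4}): φ is false.
  w4 (successors {w0, w3}): φ is false.
  w5 (successors {w0, w3, w4, w6}): φ is false.
  w6 (successors {w0, w1, w5, w6}): φ is false.
For instance, at w6:
  At w6: Box not ((s and p) -> s) requires not ((s and p) -> s) at every successor {w0, w1, w5, w6}.
    not ((s and p) -> s) fails at w0, so Box not ((s and p) -> s) is false at w6.
Satisfying worlds: none.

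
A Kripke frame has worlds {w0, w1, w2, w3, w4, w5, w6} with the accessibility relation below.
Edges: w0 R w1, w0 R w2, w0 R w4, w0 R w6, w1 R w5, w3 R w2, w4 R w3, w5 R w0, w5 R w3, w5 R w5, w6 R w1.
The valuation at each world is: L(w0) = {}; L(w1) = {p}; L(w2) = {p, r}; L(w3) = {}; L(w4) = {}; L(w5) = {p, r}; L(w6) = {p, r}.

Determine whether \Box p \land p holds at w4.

No

At w4: \Box p is false, p is false, so \Box p \land p is false.
  At w4: \Box p requires p at every successor {w3}.
    p fails at w3, so \Box p is false at w4.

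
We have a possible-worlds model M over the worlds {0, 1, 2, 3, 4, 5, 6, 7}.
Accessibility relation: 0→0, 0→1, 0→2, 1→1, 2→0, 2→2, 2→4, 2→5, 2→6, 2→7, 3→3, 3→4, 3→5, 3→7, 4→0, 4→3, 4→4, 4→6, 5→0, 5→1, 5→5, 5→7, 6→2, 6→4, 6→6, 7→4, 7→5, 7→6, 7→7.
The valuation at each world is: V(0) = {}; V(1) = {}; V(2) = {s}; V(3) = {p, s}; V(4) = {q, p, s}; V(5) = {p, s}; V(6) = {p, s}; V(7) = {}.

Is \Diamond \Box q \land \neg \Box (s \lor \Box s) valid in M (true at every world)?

No

Recall that \Box ψ holds at a world iff ψ holds at every accessible world, and \Diamond ψ holds iff ψ holds at some accessible world.
Let φ = \Diamond \Box q \land \neg \Box (s \lor \Box s). Evaluate φ at each world:
  0 (successors {0, 1, 2}): φ is false.
  1 (successors {1}): φ is false.
  2 (successors {0, 2, 4, 5, 6, 7}): φ is false.
  3 (successors {3, 4, 5, 7}): φ is false.
  4 (successors {0, 3, 4, 6}): φ is false.
  5 (successors {0, 1, 5, 7}): φ is false.
  6 (successors {2, 4, 6}): φ is false.
  7 (successors {4, 5, 6, 7}): φ is false.
Detail at 0 (counterexample):
  At 0: \Diamond \Box q is false, \neg \Box (s \lor \Box s) is true, so \Diamond \Box q \land \neg \Box (s \lor \Box s) is false.
    At 0: \Diamond \Box q requires \Box q at some successor in {0, 1, 2}.
      At 0: \Box q is false.
      At 1: \Box q is false.
      At 2: \Box q is false.
    So \Diamond \Box q is false at 0.
    At 0: \Box (s \lor \Box s) is false, so \neg \Box (s \lor \Box s) is true.
      At 0: \Box (s \lor \Box s) requires s \lor \Box s at every successor {0, 1, 2}.
        s \lor \Box s fails at 0, so \Box (s \lor \Box s) is false at 0.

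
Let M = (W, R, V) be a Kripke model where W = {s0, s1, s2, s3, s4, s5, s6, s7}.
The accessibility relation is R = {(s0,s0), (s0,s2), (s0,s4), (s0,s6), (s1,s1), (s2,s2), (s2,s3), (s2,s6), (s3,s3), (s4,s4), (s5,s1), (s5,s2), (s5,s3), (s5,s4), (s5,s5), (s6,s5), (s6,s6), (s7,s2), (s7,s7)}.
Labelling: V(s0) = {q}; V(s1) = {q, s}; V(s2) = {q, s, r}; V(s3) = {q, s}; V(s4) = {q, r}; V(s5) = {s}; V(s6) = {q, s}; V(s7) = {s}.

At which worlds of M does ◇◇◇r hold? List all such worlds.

s0, s2, s4, s5, s6, s7

Let φ = ◇◇◇r. Evaluate φ at each world:
  s0 (successors {s0, s2, s4, s6}): φ is true.
  s1 (successors {s1}): φ is false.
  s2 (successors {s2, s3, s6}): φ is true.
  s3 (successors {s3}): φ is false.
  s4 (successors {s4}): φ is true.
  s5 (successors {s1, s2, s3, s4, s5}): φ is true.
  s6 (successors {s5, s6}): φ is true.
  s7 (successors {s2, s7}): φ is true.
For instance, at s5:
  At s5: ◇◇◇r requires ◇◇r at some successor in {s1, s2, s3, s4, s5}.
    ◇◇r holds at s2, so ◇◇◇r is true at s5.
      At s2: ◇◇r requires ◇r at some successor in {s2, s3, s6}.
        ◇r holds at s2, so ◇◇r is true at s2.
Satisfying worlds: {s0, s2, s4, s5, s6, s7}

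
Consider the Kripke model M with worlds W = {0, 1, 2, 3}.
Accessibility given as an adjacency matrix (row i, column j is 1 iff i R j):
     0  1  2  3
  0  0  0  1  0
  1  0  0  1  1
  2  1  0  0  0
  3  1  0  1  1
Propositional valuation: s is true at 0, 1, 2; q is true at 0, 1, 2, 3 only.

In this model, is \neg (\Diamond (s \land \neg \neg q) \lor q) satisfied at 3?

No

At 3: \Diamond (s \land \neg \neg q) \lor q is true, so \neg (\Diamond (s \land \neg \neg q) \lor q) is false.
  At 3: \Diamond (s \land \neg \neg q) is true, q is true, so \Diamond (s \land \neg \neg q) \lor q is true.
    At 3: \Diamond (s \land \neg \neg q) requires s \land \neg \neg q at some successor in {0, 2, 3}.
      s \land \neg \neg q holds at 0, so \Diamond (s \land \neg \neg q) is true at 3.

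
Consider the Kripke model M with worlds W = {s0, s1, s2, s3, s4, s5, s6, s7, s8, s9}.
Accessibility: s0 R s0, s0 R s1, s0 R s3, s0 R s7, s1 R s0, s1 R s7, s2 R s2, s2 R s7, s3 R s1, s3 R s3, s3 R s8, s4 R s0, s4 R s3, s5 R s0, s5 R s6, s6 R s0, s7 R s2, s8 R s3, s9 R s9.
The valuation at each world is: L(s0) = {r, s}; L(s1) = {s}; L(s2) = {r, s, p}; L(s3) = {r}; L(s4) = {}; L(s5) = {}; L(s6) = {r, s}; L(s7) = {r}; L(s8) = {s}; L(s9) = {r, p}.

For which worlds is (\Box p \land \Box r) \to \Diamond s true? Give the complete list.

s0, s1, s2, s3, s4, s5, s6, s7, s8

Let φ = (\Box p \land \Box r) \to \Diamond s. Evaluate φ at each world:
  s0 (successors {s0, s1, s3, s7}): φ is true.
  s1 (successors {s0, s7}): φ is true.
  s2 (successors {s2, s7}): φ is true.
  s3 (successors {s1, s3, s8}): φ is true.
  s4 (successors {s0, s3}): φ is true.
  s5 (successors {s0, s6}): φ is true.
  s6 (successors {s0}): φ is true.
  s7 (successors {s2}): φ is true.
  s8 (successors {s3}): φ is true.
  s9 (successors {s9}): φ is false.
For instance, at s9:
  At s9: \Box p \land \Box r is true, \Diamond s is false, so (\Box p \land \Box r) \to \Diamond s is false.
    At s9: \Box p is true, \Box r is true, so \Box p \land \Box r is true.
      At s9: \Box p requires p at every successor {s9}.
        At s9: p is true.
      So \Box p is true at s9.
      At s9: \Box r requires r at every successor {s9}.
        At s9: r is true.
      So \Box r is true at s9.
    At s9: \Diamond s requires s at some successor in {s9}.
      At s9: s is false.
    So \Diamond s is false at s9.
Satisfying worlds: {s0, s1, s2, s3, s4, s5, s6, s7, s8}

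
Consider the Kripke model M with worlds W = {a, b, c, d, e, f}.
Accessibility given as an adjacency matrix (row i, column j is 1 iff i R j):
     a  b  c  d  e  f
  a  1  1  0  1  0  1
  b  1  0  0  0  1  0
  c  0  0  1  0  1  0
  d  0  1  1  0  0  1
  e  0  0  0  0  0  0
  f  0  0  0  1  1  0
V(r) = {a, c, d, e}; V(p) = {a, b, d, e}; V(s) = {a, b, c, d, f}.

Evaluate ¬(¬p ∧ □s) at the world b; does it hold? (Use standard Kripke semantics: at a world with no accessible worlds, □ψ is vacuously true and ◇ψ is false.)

Recall that □ψ holds at a world iff ψ holds at every accessible world, and ◇ψ holds iff ψ holds at some accessible world.
At b: ¬p ∧ □s is false, so ¬(¬p ∧ □s) is true.
  At b: ¬p is false, □s is false, so ¬p ∧ □s is false.
    At b: □s requires s at every successor {a, e}.
      s fails at e, so □s is false at b.

Yes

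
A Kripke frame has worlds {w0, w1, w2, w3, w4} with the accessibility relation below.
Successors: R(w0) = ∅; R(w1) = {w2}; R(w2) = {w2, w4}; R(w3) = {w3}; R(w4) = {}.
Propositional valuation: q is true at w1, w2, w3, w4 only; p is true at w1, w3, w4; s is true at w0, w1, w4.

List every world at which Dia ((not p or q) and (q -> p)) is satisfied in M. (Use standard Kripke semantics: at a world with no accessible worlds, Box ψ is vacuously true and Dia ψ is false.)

Recall that Dia ψ holds at a world iff ψ holds at some accessible world.
Let φ = Dia ((not p or q) and (q -> p)). Evaluate φ at each world:
  w0 (successors ∅): φ is false.
  w1 (successors {w2}): φ is false.
  w2 (successors {w2, w4}): φ is true.
  w3 (successors {w3}): φ is true.
  w4 (successors ∅): φ is false.
For instance, at w3:
  At w3: Dia ((not p or q) and (q -> p)) requires (not p or q) and (q -> p) at some successor in {w3}.
    (not p or q) and (q -> p) holds at w3, so Dia ((not p or q) and (q -> p)) is true at w3.
Satisfying worlds: {w2, w3}

w2, w3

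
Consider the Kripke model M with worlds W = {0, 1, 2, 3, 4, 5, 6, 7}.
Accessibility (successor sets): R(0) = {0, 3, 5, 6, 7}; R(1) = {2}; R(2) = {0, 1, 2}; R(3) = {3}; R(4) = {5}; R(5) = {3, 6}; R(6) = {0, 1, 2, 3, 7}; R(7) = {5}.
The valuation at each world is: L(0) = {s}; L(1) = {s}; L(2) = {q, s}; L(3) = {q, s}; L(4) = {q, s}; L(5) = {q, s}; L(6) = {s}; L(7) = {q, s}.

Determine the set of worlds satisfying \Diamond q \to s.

0, 1, 2, 3, 4, 5, 6, 7

Let φ = \Diamond q \to s. Evaluate φ at each world:
  0 (successors {0, 3, 5, 6, 7}): φ is true.
  1 (successors {2}): φ is true.
  2 (successors {0, 1, 2}): φ is true.
  3 (successors {3}): φ is true.
  4 (successors {5}): φ is true.
  5 (successors {3, 6}): φ is true.
  6 (successors {0, 1, 2, 3, 7}): φ is true.
  7 (successors {5}): φ is true.
For instance, at 3:
  At 3: \Diamond q is true, s is true, so \Diamond q \to s is true.
    At 3: \Diamond q requires q at some successor in {3}.
      q holds at 3, so \Diamond q is true at 3.
Satisfying worlds: {0, 1, 2, 3, 4, 5, 6, 7}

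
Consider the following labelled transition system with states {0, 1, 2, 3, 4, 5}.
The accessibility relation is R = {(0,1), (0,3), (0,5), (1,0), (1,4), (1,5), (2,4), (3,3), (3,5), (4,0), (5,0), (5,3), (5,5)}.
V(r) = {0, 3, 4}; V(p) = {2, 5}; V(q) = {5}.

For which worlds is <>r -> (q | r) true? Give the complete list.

0, 3, 4, 5

Let φ = <>r -> (q | r). Evaluate φ at each world:
  0 (successors {1, 3, 5}): φ is true.
  1 (successors {0, 4, 5}): φ is false.
  2 (successors {4}): φ is false.
  3 (successors {3, 5}): φ is true.
  4 (successors {0}): φ is true.
  5 (successors {0, 3, 5}): φ is true.
For instance, at 1:
  At 1: <>r is true, q | r is false, so <>r -> (q | r) is false.
    At 1: <>r requires r at some successor in {0, 4, 5}.
      r holds at 0, so <>r is true at 1.
Satisfying worlds: {0, 3, 4, 5}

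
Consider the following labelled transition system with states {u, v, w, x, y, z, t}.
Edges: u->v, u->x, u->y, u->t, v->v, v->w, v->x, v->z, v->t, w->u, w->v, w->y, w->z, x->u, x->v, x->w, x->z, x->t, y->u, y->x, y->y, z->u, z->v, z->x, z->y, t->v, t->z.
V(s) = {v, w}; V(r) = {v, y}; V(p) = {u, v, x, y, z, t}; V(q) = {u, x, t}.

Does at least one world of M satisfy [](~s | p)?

Recall that []ψ holds at a world iff ψ holds at every accessible world, and <>ψ holds iff ψ holds at some accessible world.
Let φ = [](~s | p). Evaluate φ at each world:
  u (successors {v, x, y, t}): φ is true.
  v (successors {v, w, x, z, t}): φ is false.
  w (successors {u, v, y, z}): φ is true.
  x (successors {u, v, w, z, t}): φ is false.
  y (successors {u, x, y}): φ is true.
  z (successors {u, v, x, y}): φ is true.
  t (successors {v, z}): φ is true.
Detail at u (witness):
  At u: [](~s | p) requires ~s | p at every successor {v, x, y, t}.
    At v: ~s | p is true.
    At x: ~s | p is true.
    At y: ~s | p is true.
    At t: ~s | p is true.
  So [](~s | p) is true at u.

Yes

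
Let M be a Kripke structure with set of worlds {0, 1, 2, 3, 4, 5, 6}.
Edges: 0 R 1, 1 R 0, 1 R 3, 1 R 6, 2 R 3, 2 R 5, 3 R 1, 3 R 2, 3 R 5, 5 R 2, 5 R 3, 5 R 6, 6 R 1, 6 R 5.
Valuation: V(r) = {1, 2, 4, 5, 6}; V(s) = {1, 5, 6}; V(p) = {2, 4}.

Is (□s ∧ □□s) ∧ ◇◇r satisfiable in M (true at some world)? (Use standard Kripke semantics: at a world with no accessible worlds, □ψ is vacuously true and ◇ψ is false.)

Let φ = (□s ∧ □□s) ∧ ◇◇r. Evaluate φ at each world:
  0 (successors {1}): φ is false.
  1 (successors {0, 3, 6}): φ is false.
  2 (successors {3, 5}): φ is false.
  3 (successors {1, 2, 5}): φ is false.
  4 (successors ∅): φ is false.
  5 (successors {2, 3, 6}): φ is false.
  6 (successors {1, 5}): φ is false.
For instance, at 3:
  At 3: □s ∧ □□s is false, ◇◇r is true, so (□s ∧ □□s) ∧ ◇◇r is false.
    At 3: □s is false, □□s is false, so □s ∧ □□s is false.
      At 3: □s requires s at every successor {1, 2, 5}.
        s fails at 2, so □s is false at 3.
      At 3: □□s requires □s at every successor {1, 2, 5}.
        □s fails at 1, so □□s is false at 3.
    At 3: ◇◇r requires ◇r at some successor in {1, 2, 5}.
      ◇r holds at 1, so ◇◇r is true at 3.

No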